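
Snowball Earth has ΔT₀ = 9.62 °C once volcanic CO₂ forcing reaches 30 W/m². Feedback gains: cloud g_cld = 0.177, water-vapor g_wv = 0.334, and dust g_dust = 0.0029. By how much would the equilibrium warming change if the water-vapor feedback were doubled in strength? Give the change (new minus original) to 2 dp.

43.46 °C

Original: g = 0.5139, ΔT = 9.62/(1−0.5139) = 19.7902 °C.
With doubled water-vapor: g' = 0.8479, ΔT' = 9.62/(1−0.8479) = 63.2479 °C.
Change = 63.2479 − 19.7902 = 43.46 °C.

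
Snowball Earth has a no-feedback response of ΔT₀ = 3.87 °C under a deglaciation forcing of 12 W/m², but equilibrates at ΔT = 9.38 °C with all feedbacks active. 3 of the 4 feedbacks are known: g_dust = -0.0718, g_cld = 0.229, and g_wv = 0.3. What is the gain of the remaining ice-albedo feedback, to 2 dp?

Amplification A = ΔT/ΔT₀ = 9.38/3.87 = 2.424.
Total gain g = 1 − 1/A = 1 − 1/2.424 = 0.5875.
Known gains sum to -0.0718 + 0.229 + 0.3 = 0.4572.
g_ice = 0.5875 − 0.4572 = 0.13.

0.13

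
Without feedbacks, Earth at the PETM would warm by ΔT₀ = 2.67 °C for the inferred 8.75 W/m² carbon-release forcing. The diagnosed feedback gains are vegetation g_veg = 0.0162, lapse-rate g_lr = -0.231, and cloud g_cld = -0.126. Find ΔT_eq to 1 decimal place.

2.0 °C

Total gain g = 0.0162 − 0.231 − 0.126 = -0.3408.
Amplification A = 1/(1 + 0.3408) = 0.7458.
ΔT = 2.67 × 0.7458 = 2.0 °C.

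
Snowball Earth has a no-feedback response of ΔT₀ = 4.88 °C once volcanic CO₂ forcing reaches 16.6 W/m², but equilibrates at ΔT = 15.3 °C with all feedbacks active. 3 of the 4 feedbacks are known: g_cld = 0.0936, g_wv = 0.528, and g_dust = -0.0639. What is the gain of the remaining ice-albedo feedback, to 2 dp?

0.12

Amplification A = ΔT/ΔT₀ = 15.3/4.88 = 3.135.
Total gain g = 1 − 1/A = 1 − 1/3.135 = 0.681.
Known gains sum to 0.0936 + 0.528 − 0.0639 = 0.5577.
g_ice = 0.681 − 0.5577 = 0.12.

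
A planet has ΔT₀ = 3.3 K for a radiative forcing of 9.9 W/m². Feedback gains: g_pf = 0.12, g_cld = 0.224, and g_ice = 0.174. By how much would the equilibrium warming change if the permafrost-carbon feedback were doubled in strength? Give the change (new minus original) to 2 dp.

Original: g = 0.518, ΔT = 3.3/(1−0.518) = 6.8465 K.
With doubled permafrost-carbon: g' = 0.638, ΔT' = 3.3/(1−0.638) = 9.1160 K.
Change = 9.1160 − 6.8465 = 2.27 K.

2.27 K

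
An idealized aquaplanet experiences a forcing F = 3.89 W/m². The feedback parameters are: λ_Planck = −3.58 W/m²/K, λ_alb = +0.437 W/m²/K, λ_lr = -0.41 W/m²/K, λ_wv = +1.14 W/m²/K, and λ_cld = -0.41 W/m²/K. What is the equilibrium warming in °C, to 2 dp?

1.38 °C

Net feedback parameter λ = (−3.58) + (+0.437) + (-0.41) + (+1.14) + (-0.41) = -2.823 W/m²/K.
ΔT = −F/λ = −3.89/(-2.823) = 1.38 °C.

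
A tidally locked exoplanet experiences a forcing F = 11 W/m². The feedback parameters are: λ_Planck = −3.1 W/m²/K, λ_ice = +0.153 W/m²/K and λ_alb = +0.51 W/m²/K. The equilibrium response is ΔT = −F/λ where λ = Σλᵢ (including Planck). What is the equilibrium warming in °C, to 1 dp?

4.5 °C

Net feedback parameter λ = (−3.1) + (+0.153) + (+0.51) = -2.437 W/m²/K.
ΔT = −F/λ = −11/(-2.437) = 4.5 °C.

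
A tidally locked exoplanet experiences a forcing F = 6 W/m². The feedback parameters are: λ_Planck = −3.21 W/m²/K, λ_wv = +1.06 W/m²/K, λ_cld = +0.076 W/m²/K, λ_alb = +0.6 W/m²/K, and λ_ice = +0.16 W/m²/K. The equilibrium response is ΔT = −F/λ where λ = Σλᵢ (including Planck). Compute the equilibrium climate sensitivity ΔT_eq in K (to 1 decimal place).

Net feedback parameter λ = (−3.21) + (+1.06) + (+0.076) + (+0.6) + (+0.16) = -1.314 W/m²/K.
ΔT = −F/λ = −6/(-1.314) = 4.6 K.

4.6 K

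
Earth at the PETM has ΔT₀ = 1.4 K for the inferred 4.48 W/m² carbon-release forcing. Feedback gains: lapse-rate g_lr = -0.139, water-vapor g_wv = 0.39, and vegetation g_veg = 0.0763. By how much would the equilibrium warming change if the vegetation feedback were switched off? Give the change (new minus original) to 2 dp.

-0.21 K

Original: g = 0.3273, ΔT = 1.4/(1−0.3273) = 2.0812 K.
Without vegetation: g' = 0.251, ΔT' = 1.4/(1−0.251) = 1.8692 K.
Change = 1.8692 − 2.0812 = -0.21 K.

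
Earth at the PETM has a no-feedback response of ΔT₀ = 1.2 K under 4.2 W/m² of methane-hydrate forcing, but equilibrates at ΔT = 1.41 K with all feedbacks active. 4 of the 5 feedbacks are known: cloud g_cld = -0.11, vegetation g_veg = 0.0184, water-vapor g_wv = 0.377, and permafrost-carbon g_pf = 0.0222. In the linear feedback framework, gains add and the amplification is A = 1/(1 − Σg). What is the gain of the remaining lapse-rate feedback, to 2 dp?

-0.16

Amplification A = ΔT/ΔT₀ = 1.41/1.2 = 1.175.
Total gain g = 1 − 1/A = 1 − 1/1.175 = 0.1489.
Known gains sum to -0.11 + 0.0184 + 0.377 + 0.0222 = 0.3076.
g_lr = 0.1489 − 0.3076 = -0.16.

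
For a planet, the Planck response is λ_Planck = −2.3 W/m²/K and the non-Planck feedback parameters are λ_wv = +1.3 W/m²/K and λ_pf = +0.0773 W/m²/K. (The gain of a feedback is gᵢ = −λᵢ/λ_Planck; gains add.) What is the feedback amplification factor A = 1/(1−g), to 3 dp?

2.493

Convert to gains: g_wv = 1.3/2.3 = 0.5652; g_pf = 0.0773/2.3 = 0.03361.
Total gain g = 0.59881.
A = 1/(1 − 0.59881) = 2.493.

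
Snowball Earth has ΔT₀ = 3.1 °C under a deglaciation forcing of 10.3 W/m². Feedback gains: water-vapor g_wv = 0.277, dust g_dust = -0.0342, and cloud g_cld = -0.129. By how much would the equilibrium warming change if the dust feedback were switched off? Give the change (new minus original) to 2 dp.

Original: g = 0.1138, ΔT = 3.1/(1−0.1138) = 3.4981 °C.
Without dust: g' = 0.148, ΔT' = 3.1/(1−0.148) = 3.6385 °C.
Change = 3.6385 − 3.4981 = 0.14 °C.

0.14 °C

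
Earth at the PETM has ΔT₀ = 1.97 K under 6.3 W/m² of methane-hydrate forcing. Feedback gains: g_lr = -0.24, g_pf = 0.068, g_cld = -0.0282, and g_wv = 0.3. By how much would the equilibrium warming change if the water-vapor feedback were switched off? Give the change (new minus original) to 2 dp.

-0.55 K

Original: g = 0.0998, ΔT = 1.97/(1−0.0998) = 2.1884 K.
Without water-vapor: g' = -0.2002, ΔT' = 1.97/(1+0.2002) = 1.6414 K.
Change = 1.6414 − 2.1884 = -0.55 K.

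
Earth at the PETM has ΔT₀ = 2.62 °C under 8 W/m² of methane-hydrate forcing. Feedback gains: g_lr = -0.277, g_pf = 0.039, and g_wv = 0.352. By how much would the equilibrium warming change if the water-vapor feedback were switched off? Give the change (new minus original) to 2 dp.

Original: g = 0.114, ΔT = 2.62/(1−0.114) = 2.9571 °C.
Without water-vapor: g' = -0.238, ΔT' = 2.62/(1+0.238) = 2.1163 °C.
Change = 2.1163 − 2.9571 = -0.84 °C.

-0.84 °C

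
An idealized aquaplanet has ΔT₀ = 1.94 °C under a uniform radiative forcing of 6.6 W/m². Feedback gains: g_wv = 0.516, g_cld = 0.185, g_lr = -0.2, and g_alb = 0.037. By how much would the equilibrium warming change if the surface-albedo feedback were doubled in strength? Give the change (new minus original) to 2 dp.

0.37 °C

Original: g = 0.538, ΔT = 1.94/(1−0.538) = 4.1991 °C.
With doubled surface-albedo: g' = 0.575, ΔT' = 1.94/(1−0.575) = 4.5647 °C.
Change = 4.5647 − 4.1991 = 0.37 °C.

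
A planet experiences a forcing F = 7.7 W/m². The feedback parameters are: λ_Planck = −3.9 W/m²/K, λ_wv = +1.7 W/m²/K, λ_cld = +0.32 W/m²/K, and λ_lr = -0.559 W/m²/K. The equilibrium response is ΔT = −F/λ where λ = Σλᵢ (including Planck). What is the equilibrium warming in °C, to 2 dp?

3.16 °C

Net feedback parameter λ = (−3.9) + (+1.7) + (+0.32) + (-0.559) = -2.439 W/m²/K.
ΔT = −F/λ = −7.7/(-2.439) = 3.16 °C.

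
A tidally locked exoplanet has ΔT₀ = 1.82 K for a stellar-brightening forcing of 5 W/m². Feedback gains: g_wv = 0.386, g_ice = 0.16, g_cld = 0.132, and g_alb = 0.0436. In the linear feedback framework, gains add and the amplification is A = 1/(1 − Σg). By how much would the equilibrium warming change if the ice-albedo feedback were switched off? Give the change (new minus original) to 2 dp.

-2.39 K

Original: g = 0.7216, ΔT = 1.82/(1−0.7216) = 6.5374 K.
Without ice-albedo: g' = 0.5616, ΔT' = 1.82/(1−0.5616) = 4.1515 K.
Change = 4.1515 − 6.5374 = -2.39 K.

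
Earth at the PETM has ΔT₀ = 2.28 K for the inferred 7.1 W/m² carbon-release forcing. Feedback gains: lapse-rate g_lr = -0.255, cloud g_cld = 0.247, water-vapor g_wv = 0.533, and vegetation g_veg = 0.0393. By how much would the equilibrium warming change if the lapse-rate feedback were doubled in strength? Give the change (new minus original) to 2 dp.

Original: g = 0.5643, ΔT = 2.28/(1−0.5643) = 5.2330 K.
With doubled lapse-rate: g' = 0.3093, ΔT' = 2.28/(1−0.3093) = 3.3010 K.
Change = 3.3010 − 5.2330 = -1.93 K.

-1.93 K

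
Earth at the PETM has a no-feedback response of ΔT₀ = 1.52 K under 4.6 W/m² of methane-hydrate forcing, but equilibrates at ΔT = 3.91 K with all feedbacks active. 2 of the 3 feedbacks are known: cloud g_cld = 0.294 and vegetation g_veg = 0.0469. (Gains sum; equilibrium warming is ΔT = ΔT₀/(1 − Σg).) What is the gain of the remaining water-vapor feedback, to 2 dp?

0.27

Amplification A = ΔT/ΔT₀ = 3.91/1.52 = 2.572.
Total gain g = 1 − 1/A = 1 − 1/2.572 = 0.6112.
Known gains sum to 0.294 + 0.0469 = 0.3409.
g_wv = 0.6112 − 0.3409 = 0.27.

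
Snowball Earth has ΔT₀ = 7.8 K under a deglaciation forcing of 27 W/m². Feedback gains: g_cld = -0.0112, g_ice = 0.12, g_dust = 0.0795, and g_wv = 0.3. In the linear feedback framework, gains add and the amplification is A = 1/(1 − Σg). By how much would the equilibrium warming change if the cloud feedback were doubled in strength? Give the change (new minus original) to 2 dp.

-0.33 K

Original: g = 0.4883, ΔT = 7.8/(1−0.4883) = 15.2433 K.
With doubled cloud: g' = 0.4771, ΔT' = 7.8/(1−0.4771) = 14.9168 K.
Change = 14.9168 − 15.2433 = -0.33 K.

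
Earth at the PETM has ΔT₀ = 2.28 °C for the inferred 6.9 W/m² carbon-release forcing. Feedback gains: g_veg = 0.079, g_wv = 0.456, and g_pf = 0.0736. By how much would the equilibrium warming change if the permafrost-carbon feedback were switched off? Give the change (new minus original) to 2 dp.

Original: g = 0.6086, ΔT = 2.28/(1−0.6086) = 5.8252 °C.
Without permafrost-carbon: g' = 0.535, ΔT' = 2.28/(1−0.535) = 4.9032 °C.
Change = 4.9032 − 5.8252 = -0.92 °C.

-0.92 °C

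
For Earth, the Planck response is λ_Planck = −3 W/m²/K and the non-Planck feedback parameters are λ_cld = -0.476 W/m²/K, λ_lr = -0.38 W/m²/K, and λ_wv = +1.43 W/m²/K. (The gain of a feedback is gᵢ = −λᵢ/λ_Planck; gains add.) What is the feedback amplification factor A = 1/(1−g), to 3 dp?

Convert to gains: g_cld = -0.476/3 = -0.1587; g_lr = -0.38/3 = -0.1267; g_wv = 1.43/3 = 0.4767.
Total gain g = 0.1913.
A = 1/(1 − 0.1913) = 1.237.

1.237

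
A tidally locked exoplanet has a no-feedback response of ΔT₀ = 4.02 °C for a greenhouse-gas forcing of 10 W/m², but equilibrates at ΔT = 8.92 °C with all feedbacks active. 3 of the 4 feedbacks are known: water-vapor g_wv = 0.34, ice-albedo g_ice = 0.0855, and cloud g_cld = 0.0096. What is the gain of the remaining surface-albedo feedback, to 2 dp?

Amplification A = ΔT/ΔT₀ = 8.92/4.02 = 2.219.
Total gain g = 1 − 1/A = 1 − 1/2.219 = 0.5493.
Known gains sum to 0.34 + 0.0855 + 0.0096 = 0.4351.
g_alb = 0.5493 − 0.4351 = 0.11.

0.11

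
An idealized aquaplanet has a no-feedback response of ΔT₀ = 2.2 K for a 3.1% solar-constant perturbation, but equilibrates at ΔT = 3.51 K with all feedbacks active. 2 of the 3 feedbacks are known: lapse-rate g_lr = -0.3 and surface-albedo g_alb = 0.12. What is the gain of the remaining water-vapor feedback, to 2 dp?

0.55

Amplification A = ΔT/ΔT₀ = 3.51/2.2 = 1.595.
Total gain g = 1 − 1/A = 1 − 1/1.595 = 0.373.
Known gains sum to -0.3 + 0.12 = -0.18.
g_wv = 0.373 + 0.18 = 0.55.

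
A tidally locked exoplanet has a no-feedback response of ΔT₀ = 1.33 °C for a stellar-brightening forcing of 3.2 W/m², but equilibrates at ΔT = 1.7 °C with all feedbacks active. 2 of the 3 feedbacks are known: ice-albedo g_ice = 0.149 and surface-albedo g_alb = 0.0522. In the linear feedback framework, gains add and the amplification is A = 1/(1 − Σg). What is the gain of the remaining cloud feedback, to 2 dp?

0.02

Amplification A = ΔT/ΔT₀ = 1.7/1.33 = 1.278.
Total gain g = 1 − 1/A = 1 − 1/1.278 = 0.2175.
Known gains sum to 0.149 + 0.0522 = 0.2012.
g_cld = 0.2175 − 0.2012 = 0.02.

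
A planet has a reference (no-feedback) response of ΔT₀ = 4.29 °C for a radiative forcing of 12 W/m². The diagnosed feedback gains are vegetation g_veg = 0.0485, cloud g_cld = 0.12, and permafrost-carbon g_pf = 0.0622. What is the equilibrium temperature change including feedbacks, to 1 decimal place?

5.6 °C

Total gain g = 0.0485 + 0.12 + 0.0622 = 0.2307.
Amplification A = 1/(1 − 0.2307) = 1.3.
ΔT = 4.29 × 1.3 = 5.6 °C.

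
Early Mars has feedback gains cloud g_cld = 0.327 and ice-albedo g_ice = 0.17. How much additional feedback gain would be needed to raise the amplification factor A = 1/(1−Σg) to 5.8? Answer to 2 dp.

0.33

Current total gain = 0.497.
Target gain for A = 5.8: g* = 1 − 1/5.8 = 0.8276.
Additional gain needed = 0.8276 − 0.497 = 0.33.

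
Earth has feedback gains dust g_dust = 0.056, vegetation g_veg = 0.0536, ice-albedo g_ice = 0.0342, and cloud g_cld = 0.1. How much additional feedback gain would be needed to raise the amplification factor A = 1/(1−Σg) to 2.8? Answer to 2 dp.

Current total gain = 0.2438.
Target gain for A = 2.8: g* = 1 − 1/2.8 = 0.6429.
Additional gain needed = 0.6429 − 0.2438 = 0.40.

0.40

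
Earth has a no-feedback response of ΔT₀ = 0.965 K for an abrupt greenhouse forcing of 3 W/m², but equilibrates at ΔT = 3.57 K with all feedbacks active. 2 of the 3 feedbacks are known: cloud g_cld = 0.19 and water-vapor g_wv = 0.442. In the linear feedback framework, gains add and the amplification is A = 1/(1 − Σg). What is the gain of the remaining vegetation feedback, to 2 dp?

Amplification A = ΔT/ΔT₀ = 3.57/0.965 = 3.699.
Total gain g = 1 − 1/A = 1 − 1/3.699 = 0.7297.
Known gains sum to 0.19 + 0.442 = 0.632.
g_veg = 0.7297 − 0.632 = 0.10.

0.10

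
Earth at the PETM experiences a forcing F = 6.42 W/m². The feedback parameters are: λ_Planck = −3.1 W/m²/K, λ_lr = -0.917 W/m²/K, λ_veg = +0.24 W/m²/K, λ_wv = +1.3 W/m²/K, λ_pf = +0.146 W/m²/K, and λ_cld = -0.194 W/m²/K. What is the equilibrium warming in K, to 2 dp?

2.54 K

Net feedback parameter λ = (−3.1) + (-0.917) + (+0.24) + (+1.3) + (+0.146) + (-0.194) = -2.525 W/m²/K.
ΔT = −F/λ = −6.42/(-2.525) = 2.54 K.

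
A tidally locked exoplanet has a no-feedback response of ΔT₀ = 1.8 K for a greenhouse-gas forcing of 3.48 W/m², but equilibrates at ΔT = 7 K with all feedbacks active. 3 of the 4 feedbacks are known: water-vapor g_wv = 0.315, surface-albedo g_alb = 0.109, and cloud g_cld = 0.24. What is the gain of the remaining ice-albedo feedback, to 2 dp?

0.08

Amplification A = ΔT/ΔT₀ = 7/1.8 = 3.889.
Total gain g = 1 − 1/A = 1 − 1/3.889 = 0.7429.
Known gains sum to 0.315 + 0.109 + 0.24 = 0.664.
g_ice = 0.7429 − 0.664 = 0.08.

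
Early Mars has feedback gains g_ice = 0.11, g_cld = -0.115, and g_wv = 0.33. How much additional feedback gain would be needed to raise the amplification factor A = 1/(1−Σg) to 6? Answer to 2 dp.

0.51

Current total gain = 0.325.
Target gain for A = 6: g* = 1 − 1/6 = 0.8333.
Additional gain needed = 0.8333 − 0.325 = 0.51.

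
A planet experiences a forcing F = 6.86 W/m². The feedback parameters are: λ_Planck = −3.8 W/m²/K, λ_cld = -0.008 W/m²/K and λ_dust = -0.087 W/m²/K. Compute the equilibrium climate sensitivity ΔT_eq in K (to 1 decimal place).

Net feedback parameter λ = (−3.8) + (-0.008) + (-0.087) = -3.895 W/m²/K.
ΔT = −F/λ = −6.86/(-3.895) = 1.8 K.

1.8 K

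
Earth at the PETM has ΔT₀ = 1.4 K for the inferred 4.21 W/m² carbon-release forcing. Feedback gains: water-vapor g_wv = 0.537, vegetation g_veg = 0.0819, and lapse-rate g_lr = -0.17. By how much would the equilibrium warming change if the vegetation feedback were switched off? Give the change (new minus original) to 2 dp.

Original: g = 0.4489, ΔT = 1.4/(1−0.4489) = 2.5404 K.
Without vegetation: g' = 0.367, ΔT' = 1.4/(1−0.367) = 2.2117 K.
Change = 2.2117 − 2.5404 = -0.33 K.

-0.33 K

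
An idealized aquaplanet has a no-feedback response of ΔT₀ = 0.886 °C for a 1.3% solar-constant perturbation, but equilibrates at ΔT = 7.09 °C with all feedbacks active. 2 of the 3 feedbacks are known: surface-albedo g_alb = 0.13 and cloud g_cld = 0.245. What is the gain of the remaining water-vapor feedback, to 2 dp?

Amplification A = ΔT/ΔT₀ = 7.09/0.886 = 8.002.
Total gain g = 1 − 1/A = 1 − 1/8.002 = 0.875.
Known gains sum to 0.13 + 0.245 = 0.375.
g_wv = 0.875 − 0.375 = 0.50.

0.50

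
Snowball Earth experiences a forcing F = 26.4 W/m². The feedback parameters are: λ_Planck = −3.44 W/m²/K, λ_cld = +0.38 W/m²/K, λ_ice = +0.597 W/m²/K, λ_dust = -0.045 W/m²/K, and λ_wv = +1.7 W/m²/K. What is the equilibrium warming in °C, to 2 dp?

32.67 °C

Net feedback parameter λ = (−3.44) + (+0.38) + (+0.597) + (-0.045) + (+1.7) = -0.808 W/m²/K.
ΔT = −F/λ = −26.4/(-0.808) = 32.67 °C.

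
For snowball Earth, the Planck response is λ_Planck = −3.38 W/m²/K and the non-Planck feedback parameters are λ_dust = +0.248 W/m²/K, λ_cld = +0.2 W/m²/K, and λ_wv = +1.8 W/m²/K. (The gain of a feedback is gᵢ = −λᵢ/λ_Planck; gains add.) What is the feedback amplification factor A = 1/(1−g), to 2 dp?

Convert to gains: g_dust = 0.248/3.38 = 0.07337; g_cld = 0.2/3.38 = 0.05917; g_wv = 1.8/3.38 = 0.5325.
Total gain g = 0.66504.
A = 1/(1 − 0.66504) = 2.99.

2.99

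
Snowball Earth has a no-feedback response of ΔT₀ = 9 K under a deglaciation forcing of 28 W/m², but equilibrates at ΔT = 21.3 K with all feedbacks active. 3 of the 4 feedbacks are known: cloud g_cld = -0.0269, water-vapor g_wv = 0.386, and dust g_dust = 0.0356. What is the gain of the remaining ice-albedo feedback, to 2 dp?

Amplification A = ΔT/ΔT₀ = 21.3/9 = 2.367.
Total gain g = 1 − 1/A = 1 − 1/2.367 = 0.5775.
Known gains sum to -0.0269 + 0.386 + 0.0356 = 0.3947.
g_ice = 0.5775 − 0.3947 = 0.18.

0.18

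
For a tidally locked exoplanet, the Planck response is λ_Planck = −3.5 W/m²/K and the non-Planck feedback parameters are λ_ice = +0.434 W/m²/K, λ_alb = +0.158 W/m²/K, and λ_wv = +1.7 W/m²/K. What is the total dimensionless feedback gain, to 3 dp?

Convert to gains: g_ice = 0.434/3.5 = 0.124; g_alb = 0.158/3.5 = 0.04514; g_wv = 1.7/3.5 = 0.4857.
Total gain g = 0.65484.

0.655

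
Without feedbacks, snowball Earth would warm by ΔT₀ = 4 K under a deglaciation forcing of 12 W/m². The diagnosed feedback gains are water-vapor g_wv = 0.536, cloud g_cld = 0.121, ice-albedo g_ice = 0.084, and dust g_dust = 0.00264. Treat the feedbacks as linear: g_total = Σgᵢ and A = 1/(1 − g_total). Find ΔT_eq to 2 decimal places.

15.60 K

Total gain g = 0.536 + 0.121 + 0.084 + 0.00264 = 0.74364.
Amplification A = 1/(1 − 0.74364) = 3.901.
ΔT = 4 × 3.901 = 15.60 K.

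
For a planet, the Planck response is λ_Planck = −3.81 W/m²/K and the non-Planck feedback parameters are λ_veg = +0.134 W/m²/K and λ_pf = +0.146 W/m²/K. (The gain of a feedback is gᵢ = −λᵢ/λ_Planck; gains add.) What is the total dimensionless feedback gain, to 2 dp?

0.07

Convert to gains: g_veg = 0.134/3.81 = 0.03517; g_pf = 0.146/3.81 = 0.03832.
Total gain g = 0.07349.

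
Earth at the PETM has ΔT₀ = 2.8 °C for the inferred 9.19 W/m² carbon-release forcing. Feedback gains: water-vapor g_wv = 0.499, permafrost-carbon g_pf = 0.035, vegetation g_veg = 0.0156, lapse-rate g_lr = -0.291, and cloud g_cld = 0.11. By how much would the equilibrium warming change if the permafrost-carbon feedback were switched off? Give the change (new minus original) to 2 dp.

Original: g = 0.3686, ΔT = 2.8/(1−0.3686) = 4.4346 °C.
Without permafrost-carbon: g' = 0.3336, ΔT' = 2.8/(1−0.3336) = 4.2017 °C.
Change = 4.2017 − 4.4346 = -0.23 °C.

-0.23 °C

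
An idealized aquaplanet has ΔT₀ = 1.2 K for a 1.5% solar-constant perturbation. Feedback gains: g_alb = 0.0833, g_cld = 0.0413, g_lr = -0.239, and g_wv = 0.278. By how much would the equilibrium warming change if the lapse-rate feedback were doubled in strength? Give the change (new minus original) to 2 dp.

Original: g = 0.1636, ΔT = 1.2/(1−0.1636) = 1.4347 K.
With doubled lapse-rate: g' = -0.0754, ΔT' = 1.2/(1+0.0754) = 1.1159 K.
Change = 1.1159 − 1.4347 = -0.32 K.

-0.32 K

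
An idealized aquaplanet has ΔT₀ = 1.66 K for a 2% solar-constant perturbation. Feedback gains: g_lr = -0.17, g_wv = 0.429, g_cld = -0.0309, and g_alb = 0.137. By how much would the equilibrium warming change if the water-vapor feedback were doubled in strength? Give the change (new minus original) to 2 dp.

5.45 K

Original: g = 0.3651, ΔT = 1.66/(1−0.3651) = 2.6146 K.
With doubled water-vapor: g' = 0.7941, ΔT' = 1.66/(1−0.7941) = 8.0622 K.
Change = 8.0622 − 2.6146 = 5.45 K.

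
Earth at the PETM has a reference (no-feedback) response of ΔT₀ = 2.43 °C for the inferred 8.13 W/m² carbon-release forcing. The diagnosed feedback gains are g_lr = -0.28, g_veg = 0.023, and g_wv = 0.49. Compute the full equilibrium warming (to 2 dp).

3.17 °C

Total gain g = -0.28 + 0.023 + 0.49 = 0.233.
Amplification A = 1/(1 − 0.233) = 1.304.
ΔT = 2.43 × 1.304 = 3.17 °C.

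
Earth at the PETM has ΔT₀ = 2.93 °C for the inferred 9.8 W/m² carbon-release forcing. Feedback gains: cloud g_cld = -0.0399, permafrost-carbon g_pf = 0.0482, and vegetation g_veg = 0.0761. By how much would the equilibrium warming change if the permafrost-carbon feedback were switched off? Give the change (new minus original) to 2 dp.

Original: g = 0.0844, ΔT = 2.93/(1−0.0844) = 3.2001 °C.
Without permafrost-carbon: g' = 0.0362, ΔT' = 2.93/(1−0.0362) = 3.0400 °C.
Change = 3.0400 − 3.2001 = -0.16 °C.

-0.16 °C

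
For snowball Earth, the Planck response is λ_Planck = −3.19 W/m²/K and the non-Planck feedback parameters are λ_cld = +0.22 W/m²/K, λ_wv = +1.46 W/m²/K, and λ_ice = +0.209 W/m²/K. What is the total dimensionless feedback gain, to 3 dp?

0.592

Convert to gains: g_cld = 0.22/3.19 = 0.06897; g_wv = 1.46/3.19 = 0.4577; g_ice = 0.209/3.19 = 0.06552.
Total gain g = 0.59219.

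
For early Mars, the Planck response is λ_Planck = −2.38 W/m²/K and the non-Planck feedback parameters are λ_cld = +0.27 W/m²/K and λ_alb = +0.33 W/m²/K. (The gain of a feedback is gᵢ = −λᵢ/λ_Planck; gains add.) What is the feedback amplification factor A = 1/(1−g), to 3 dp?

Convert to gains: g_cld = 0.27/2.38 = 0.1134; g_alb = 0.33/2.38 = 0.1387.
Total gain g = 0.2521.
A = 1/(1 − 0.2521) = 1.337.

1.337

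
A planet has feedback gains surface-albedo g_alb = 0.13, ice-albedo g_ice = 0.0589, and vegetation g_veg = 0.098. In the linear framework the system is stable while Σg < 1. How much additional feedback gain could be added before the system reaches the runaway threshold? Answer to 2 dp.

Current total gain = 0.13 + 0.0589 + 0.098 = 0.2869.
Margin to runaway = 1 − 0.2869 = 0.71.

0.71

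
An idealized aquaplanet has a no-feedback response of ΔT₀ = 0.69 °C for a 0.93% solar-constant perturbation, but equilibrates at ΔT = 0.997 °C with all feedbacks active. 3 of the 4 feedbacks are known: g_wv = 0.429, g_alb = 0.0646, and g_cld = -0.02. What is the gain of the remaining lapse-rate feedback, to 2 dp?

-0.17

Amplification A = ΔT/ΔT₀ = 0.997/0.69 = 1.445.
Total gain g = 1 − 1/A = 1 − 1/1.445 = 0.308.
Known gains sum to 0.429 + 0.0646 − 0.02 = 0.4736.
g_lr = 0.308 − 0.4736 = -0.17.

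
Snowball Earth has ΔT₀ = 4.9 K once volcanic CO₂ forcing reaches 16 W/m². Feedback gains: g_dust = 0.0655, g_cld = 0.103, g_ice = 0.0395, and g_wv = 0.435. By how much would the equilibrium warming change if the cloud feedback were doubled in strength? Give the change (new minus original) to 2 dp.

Original: g = 0.643, ΔT = 4.9/(1−0.643) = 13.7255 K.
With doubled cloud: g' = 0.746, ΔT' = 4.9/(1−0.746) = 19.2913 K.
Change = 19.2913 − 13.7255 = 5.57 K.

5.57 K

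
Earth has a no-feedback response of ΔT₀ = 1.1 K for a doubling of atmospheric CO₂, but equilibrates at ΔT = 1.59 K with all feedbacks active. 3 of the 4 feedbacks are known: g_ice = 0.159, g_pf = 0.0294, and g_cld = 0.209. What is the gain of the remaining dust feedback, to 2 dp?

-0.09

Amplification A = ΔT/ΔT₀ = 1.59/1.1 = 1.445.
Total gain g = 1 − 1/A = 1 − 1/1.445 = 0.308.
Known gains sum to 0.159 + 0.0294 + 0.209 = 0.3974.
g_dust = 0.308 − 0.3974 = -0.09.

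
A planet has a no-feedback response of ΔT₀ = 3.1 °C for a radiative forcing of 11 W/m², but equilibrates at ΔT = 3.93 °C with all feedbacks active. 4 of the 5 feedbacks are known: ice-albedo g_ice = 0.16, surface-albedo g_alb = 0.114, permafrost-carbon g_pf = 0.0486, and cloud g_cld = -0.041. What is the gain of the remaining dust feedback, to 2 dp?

Amplification A = ΔT/ΔT₀ = 3.93/3.1 = 1.268.
Total gain g = 1 − 1/A = 1 − 1/1.268 = 0.2114.
Known gains sum to 0.16 + 0.114 + 0.0486 − 0.041 = 0.2816.
g_dust = 0.2114 − 0.2816 = -0.07.

-0.07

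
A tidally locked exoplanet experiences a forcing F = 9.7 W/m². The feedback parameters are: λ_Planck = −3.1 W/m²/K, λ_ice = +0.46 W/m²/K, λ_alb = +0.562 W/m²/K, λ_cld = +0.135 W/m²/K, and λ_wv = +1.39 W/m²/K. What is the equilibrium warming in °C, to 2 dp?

Net feedback parameter λ = (−3.1) + (+0.46) + (+0.562) + (+0.135) + (+1.39) = -0.553 W/m²/K.
ΔT = −F/λ = −9.7/(-0.553) = 17.54 °C.

17.54 °C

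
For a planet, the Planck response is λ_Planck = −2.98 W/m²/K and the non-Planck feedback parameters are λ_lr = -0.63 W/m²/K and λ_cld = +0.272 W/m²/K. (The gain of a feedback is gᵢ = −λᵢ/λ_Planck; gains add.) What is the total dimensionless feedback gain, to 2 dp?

Convert to gains: g_lr = -0.63/2.98 = -0.2114; g_cld = 0.272/2.98 = 0.09128.
Total gain g = -0.12012.

-0.12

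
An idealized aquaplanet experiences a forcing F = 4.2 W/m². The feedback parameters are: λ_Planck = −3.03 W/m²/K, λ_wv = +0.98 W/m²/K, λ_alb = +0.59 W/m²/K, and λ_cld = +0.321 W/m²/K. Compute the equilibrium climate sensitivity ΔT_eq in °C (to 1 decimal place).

3.7 °C

Net feedback parameter λ = (−3.03) + (+0.98) + (+0.59) + (+0.321) = -1.139 W/m²/K.
ΔT = −F/λ = −4.2/(-1.139) = 3.7 °C.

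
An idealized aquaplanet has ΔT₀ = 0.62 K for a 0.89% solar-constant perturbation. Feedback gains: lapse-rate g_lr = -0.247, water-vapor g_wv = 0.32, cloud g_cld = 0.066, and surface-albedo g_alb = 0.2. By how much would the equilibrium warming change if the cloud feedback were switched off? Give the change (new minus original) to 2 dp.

Original: g = 0.339, ΔT = 0.62/(1−0.339) = 0.9380 K.
Without cloud: g' = 0.273, ΔT' = 0.62/(1−0.273) = 0.8528 K.
Change = 0.8528 − 0.9380 = -0.09 K.

-0.09 K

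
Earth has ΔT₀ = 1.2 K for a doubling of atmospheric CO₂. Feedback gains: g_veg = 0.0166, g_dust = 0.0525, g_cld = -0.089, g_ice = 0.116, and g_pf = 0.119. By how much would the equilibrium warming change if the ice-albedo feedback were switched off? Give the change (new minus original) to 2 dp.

-0.20 K

Original: g = 0.2151, ΔT = 1.2/(1−0.2151) = 1.5289 K.
Without ice-albedo: g' = 0.0991, ΔT' = 1.2/(1−0.0991) = 1.3320 K.
Change = 1.3320 − 1.5289 = -0.20 K.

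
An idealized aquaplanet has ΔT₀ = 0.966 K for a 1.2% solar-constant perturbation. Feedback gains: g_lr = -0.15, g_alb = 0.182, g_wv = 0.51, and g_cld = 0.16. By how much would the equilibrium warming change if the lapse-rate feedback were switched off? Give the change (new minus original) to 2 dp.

3.29 K

Original: g = 0.702, ΔT = 0.966/(1−0.702) = 3.2416 K.
Without lapse-rate: g' = 0.852, ΔT' = 0.966/(1−0.852) = 6.5270 K.
Change = 6.5270 − 3.2416 = 3.29 K.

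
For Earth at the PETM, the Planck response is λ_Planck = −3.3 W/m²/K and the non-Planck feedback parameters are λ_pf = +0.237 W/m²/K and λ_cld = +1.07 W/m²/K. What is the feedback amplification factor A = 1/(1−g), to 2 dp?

1.66

Convert to gains: g_pf = 0.237/3.3 = 0.07182; g_cld = 1.07/3.3 = 0.3242.
Total gain g = 0.39602.
A = 1/(1 − 0.39602) = 1.66.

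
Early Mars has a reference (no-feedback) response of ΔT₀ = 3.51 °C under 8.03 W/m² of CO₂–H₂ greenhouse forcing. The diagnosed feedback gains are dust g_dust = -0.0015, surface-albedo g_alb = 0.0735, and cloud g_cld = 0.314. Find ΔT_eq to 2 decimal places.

Total gain g = -0.0015 + 0.0735 + 0.314 = 0.386.
Amplification A = 1/(1 − 0.386) = 1.629.
ΔT = 3.51 × 1.629 = 5.72 °C.

5.72 °C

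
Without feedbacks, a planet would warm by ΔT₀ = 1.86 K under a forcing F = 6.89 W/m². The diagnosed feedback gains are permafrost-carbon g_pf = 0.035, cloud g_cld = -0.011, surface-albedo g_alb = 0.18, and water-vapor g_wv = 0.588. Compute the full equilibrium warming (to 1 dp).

Total gain g = 0.035 − 0.011 + 0.18 + 0.588 = 0.792.
Amplification A = 1/(1 − 0.792) = 4.808.
ΔT = 1.86 × 4.808 = 8.9 K.

8.9 K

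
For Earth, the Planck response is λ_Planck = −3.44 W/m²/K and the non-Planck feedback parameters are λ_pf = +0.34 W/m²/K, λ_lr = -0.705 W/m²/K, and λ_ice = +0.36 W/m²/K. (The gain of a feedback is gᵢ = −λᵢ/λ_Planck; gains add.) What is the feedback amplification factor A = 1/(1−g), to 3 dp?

Convert to gains: g_pf = 0.34/3.44 = 0.09884; g_lr = -0.705/3.44 = -0.2049; g_ice = 0.36/3.44 = 0.1047.
Total gain g = -0.00136.
A = 1/(1 + 0.00136) = 0.999.

0.999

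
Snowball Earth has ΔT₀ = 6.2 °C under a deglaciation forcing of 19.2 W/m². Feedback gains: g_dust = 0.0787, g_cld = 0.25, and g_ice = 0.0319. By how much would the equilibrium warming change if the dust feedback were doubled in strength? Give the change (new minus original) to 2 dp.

1.36 °C

Original: g = 0.3606, ΔT = 6.2/(1−0.3606) = 9.6966 °C.
With doubled dust: g' = 0.4393, ΔT' = 6.2/(1−0.4393) = 11.0576 °C.
Change = 11.0576 − 9.6966 = 1.36 °C.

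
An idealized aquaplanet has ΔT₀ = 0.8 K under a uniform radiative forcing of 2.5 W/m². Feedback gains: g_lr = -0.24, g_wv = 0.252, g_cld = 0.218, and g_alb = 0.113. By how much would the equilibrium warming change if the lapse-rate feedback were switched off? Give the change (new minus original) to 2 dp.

Original: g = 0.343, ΔT = 0.8/(1−0.343) = 1.2177 K.
Without lapse-rate: g' = 0.583, ΔT' = 0.8/(1−0.583) = 1.9185 K.
Change = 1.9185 − 1.2177 = 0.70 K.

0.70 K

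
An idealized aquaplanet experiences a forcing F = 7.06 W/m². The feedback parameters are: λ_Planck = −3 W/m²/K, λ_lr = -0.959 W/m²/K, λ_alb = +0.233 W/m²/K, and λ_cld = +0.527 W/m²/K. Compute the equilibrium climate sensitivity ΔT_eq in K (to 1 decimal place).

2.2 K

Net feedback parameter λ = (−3) + (-0.959) + (+0.233) + (+0.527) = -3.199 W/m²/K.
ΔT = −F/λ = −7.06/(-3.199) = 2.2 K.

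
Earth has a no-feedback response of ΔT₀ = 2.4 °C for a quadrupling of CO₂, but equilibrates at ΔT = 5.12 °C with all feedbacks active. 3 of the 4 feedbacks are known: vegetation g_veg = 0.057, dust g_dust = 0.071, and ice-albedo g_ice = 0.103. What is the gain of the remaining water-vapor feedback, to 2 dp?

0.30

Amplification A = ΔT/ΔT₀ = 5.12/2.4 = 2.133.
Total gain g = 1 − 1/A = 1 − 1/2.133 = 0.5312.
Known gains sum to 0.057 + 0.071 + 0.103 = 0.231.
g_wv = 0.5312 − 0.231 = 0.30.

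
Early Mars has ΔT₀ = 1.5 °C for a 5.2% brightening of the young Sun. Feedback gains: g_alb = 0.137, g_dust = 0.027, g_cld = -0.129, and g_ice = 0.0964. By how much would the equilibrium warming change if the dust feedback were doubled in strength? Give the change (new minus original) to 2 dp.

Original: g = 0.1314, ΔT = 1.5/(1−0.1314) = 1.7269 °C.
With doubled dust: g' = 0.1584, ΔT' = 1.5/(1−0.1584) = 1.7823 °C.
Change = 1.7823 − 1.7269 = 0.06 °C.

0.06 °C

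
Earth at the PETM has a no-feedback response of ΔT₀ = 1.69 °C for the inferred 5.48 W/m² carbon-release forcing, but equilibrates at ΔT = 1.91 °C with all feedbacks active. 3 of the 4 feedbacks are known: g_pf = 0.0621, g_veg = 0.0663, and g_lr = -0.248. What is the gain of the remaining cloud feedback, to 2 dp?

Amplification A = ΔT/ΔT₀ = 1.91/1.69 = 1.13.
Total gain g = 1 − 1/A = 1 − 1/1.13 = 0.115.
Known gains sum to 0.0621 + 0.0663 − 0.248 = -0.1196.
g_cld = 0.115 + 0.1196 = 0.23.

0.23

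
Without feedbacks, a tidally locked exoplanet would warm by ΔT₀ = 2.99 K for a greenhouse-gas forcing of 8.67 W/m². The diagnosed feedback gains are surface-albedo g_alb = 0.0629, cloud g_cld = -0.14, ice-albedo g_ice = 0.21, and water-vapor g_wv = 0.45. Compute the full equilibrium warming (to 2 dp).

Total gain g = 0.0629 − 0.14 + 0.21 + 0.45 = 0.5829.
Amplification A = 1/(1 − 0.5829) = 2.398.
ΔT = 2.99 × 2.398 = 7.17 K.

7.17 K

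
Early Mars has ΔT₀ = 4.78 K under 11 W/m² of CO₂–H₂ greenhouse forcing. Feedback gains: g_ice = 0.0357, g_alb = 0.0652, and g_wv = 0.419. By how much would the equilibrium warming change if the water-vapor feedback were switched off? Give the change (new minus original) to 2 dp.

-4.64 K

Original: g = 0.5199, ΔT = 4.78/(1−0.5199) = 9.9563 K.
Without water-vapor: g' = 0.1009, ΔT' = 4.78/(1−0.1009) = 5.3164 K.
Change = 5.3164 − 9.9563 = -4.64 K.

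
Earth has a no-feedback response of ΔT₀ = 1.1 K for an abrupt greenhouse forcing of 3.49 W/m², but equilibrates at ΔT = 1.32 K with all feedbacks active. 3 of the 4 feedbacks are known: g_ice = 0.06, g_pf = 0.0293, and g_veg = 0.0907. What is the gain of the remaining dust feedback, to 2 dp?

Amplification A = ΔT/ΔT₀ = 1.32/1.1 = 1.2.
Total gain g = 1 − 1/A = 1 − 1/1.2 = 0.1667.
Known gains sum to 0.06 + 0.0293 + 0.0907 = 0.18.
g_dust = 0.1667 − 0.18 = -0.01.

-0.01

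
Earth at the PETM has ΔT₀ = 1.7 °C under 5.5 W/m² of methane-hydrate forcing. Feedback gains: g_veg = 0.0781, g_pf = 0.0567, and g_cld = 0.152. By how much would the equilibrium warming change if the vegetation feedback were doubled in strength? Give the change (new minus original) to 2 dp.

Original: g = 0.2868, ΔT = 1.7/(1−0.2868) = 2.3836 °C.
With doubled vegetation: g' = 0.3649, ΔT' = 1.7/(1−0.3649) = 2.6767 °C.
Change = 2.6767 − 2.3836 = 0.29 °C.

0.29 °C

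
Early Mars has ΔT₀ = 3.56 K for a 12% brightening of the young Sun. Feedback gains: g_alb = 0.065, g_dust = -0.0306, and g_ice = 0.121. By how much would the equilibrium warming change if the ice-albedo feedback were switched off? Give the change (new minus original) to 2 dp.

-0.53 K

Original: g = 0.1554, ΔT = 3.56/(1−0.1554) = 4.2150 K.
Without ice-albedo: g' = 0.0344, ΔT' = 3.56/(1−0.0344) = 3.6868 K.
Change = 3.6868 − 4.2150 = -0.53 K.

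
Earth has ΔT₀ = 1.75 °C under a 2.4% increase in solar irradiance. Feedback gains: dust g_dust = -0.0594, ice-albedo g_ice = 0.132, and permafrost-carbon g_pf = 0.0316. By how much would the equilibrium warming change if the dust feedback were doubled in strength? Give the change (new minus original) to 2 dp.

Original: g = 0.1042, ΔT = 1.75/(1−0.1042) = 1.9536 °C.
With doubled dust: g' = 0.0448, ΔT' = 1.75/(1−0.0448) = 1.8321 °C.
Change = 1.8321 − 1.9536 = -0.12 °C.

-0.12 °C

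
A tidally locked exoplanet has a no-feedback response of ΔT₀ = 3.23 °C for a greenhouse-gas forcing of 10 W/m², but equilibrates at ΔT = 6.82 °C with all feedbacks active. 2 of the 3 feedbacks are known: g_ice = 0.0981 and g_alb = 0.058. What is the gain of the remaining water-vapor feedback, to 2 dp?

0.37

Amplification A = ΔT/ΔT₀ = 6.82/3.23 = 2.111.
Total gain g = 1 − 1/A = 1 − 1/2.111 = 0.5263.
Known gains sum to 0.0981 + 0.058 = 0.1561.
g_wv = 0.5263 − 0.1561 = 0.37.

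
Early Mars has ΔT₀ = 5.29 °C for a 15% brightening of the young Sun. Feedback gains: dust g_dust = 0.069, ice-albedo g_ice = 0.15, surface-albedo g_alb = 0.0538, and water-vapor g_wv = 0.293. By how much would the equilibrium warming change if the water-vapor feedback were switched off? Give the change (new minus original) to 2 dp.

-4.91 °C

Original: g = 0.5658, ΔT = 5.29/(1−0.5658) = 12.1833 °C.
Without water-vapor: g' = 0.2728, ΔT' = 5.29/(1−0.2728) = 7.2745 °C.
Change = 7.2745 − 12.1833 = -4.91 °C.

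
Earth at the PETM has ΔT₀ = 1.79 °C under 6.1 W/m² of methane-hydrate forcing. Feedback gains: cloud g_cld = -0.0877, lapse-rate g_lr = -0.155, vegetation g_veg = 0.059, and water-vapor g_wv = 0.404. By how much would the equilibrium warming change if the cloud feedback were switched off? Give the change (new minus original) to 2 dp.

0.29 °C

Original: g = 0.2203, ΔT = 1.79/(1−0.2203) = 2.2958 °C.
Without cloud: g' = 0.308, ΔT' = 1.79/(1−0.308) = 2.5867 °C.
Change = 2.5867 − 2.2958 = 0.29 °C.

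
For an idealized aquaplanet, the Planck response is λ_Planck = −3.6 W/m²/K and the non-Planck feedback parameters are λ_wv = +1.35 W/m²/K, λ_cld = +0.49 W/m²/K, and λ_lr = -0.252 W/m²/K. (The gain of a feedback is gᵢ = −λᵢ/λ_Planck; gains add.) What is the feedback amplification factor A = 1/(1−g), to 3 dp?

1.789

Convert to gains: g_wv = 1.35/3.6 = 0.375; g_cld = 0.49/3.6 = 0.1361; g_lr = -0.252/3.6 = -0.07.
Total gain g = 0.4411.
A = 1/(1 − 0.4411) = 1.789.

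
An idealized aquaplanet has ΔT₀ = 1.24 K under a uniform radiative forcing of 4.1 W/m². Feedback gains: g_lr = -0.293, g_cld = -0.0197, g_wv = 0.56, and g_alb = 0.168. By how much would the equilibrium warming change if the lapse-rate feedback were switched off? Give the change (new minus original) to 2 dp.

2.13 K

Original: g = 0.4153, ΔT = 1.24/(1−0.4153) = 2.1207 K.
Without lapse-rate: g' = 0.7083, ΔT' = 1.24/(1−0.7083) = 4.2509 K.
Change = 4.2509 − 2.1207 = 2.13 K.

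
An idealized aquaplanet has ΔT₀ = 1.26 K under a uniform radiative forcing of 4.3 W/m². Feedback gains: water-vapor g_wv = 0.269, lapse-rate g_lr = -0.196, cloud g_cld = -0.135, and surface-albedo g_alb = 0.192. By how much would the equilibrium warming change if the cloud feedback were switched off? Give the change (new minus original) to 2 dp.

0.27 K

Original: g = 0.13, ΔT = 1.26/(1−0.13) = 1.4483 K.
Without cloud: g' = 0.265, ΔT' = 1.26/(1−0.265) = 1.7143 K.
Change = 1.7143 − 1.4483 = 0.27 K.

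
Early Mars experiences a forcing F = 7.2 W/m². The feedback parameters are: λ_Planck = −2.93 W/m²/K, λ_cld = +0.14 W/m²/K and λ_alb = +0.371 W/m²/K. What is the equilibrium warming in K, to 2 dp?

Net feedback parameter λ = (−2.93) + (+0.14) + (+0.371) = -2.419 W/m²/K.
ΔT = −F/λ = −7.2/(-2.419) = 2.98 K.

2.98 K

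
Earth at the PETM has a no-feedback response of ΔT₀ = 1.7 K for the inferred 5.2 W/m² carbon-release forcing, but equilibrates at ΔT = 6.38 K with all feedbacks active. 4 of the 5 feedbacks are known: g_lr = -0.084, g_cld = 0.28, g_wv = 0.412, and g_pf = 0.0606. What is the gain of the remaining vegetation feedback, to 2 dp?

Amplification A = ΔT/ΔT₀ = 6.38/1.7 = 3.753.
Total gain g = 1 − 1/A = 1 − 1/3.753 = 0.7335.
Known gains sum to -0.084 + 0.28 + 0.412 + 0.0606 = 0.6686.
g_veg = 0.7335 − 0.6686 = 0.06.

0.06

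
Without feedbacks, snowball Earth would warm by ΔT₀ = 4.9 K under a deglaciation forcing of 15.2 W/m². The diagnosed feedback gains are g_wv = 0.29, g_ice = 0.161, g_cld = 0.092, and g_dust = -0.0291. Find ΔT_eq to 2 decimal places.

10.08 K

Total gain g = 0.29 + 0.161 + 0.092 − 0.0291 = 0.5139.
Amplification A = 1/(1 − 0.5139) = 2.057.
ΔT = 4.9 × 2.057 = 10.08 K.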